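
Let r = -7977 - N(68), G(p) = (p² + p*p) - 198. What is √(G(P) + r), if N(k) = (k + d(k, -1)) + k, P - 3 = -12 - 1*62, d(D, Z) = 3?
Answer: 2*√442 ≈ 42.048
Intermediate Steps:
P = -71 (P = 3 + (-12 - 1*62) = 3 + (-12 - 62) = 3 - 74 = -71)
N(k) = 3 + 2*k (N(k) = (k + 3) + k = (3 + k) + k = 3 + 2*k)
G(p) = -198 + 2*p² (G(p) = (p² + p²) - 198 = 2*p² - 198 = -198 + 2*p²)
r = -8116 (r = -7977 - (3 + 2*68) = -7977 - (3 + 136) = -7977 - 1*139 = -7977 - 139 = -8116)
√(G(P) + r) = √((-198 + 2*(-71)²) - 8116) = √((-198 + 2*5041) - 8116) = √((-198 + 10082) - 8116) = √(9884 - 8116) = √1768 = 2*√442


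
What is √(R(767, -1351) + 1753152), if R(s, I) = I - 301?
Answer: 10*√17515 ≈ 1323.4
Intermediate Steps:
R(s, I) = -301 + I
√(R(767, -1351) + 1753152) = √((-301 - 1351) + 1753152) = √(-1652 + 1753152) = √1751500 = 10*√17515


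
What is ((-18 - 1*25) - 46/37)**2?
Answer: 2679769/1369 ≈ 1957.5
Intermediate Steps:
((-18 - 1*25) - 46/37)**2 = ((-18 - 25) - 46*1/37)**2 = (-43 - 46/37)**2 = (-1637/37)**2 = 2679769/1369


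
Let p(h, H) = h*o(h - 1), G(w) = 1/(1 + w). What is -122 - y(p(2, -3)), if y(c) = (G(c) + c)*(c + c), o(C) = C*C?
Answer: -394/3 ≈ -131.33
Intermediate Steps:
o(C) = C**2
p(h, H) = h*(-1 + h)**2 (p(h, H) = h*(h - 1)**2 = h*(-1 + h)**2)
y(c) = 2*c*(c + 1/(1 + c)) (y(c) = (1/(1 + c) + c)*(c + c) = (c + 1/(1 + c))*(2*c) = 2*c*(c + 1/(1 + c)))
-122 - y(p(2, -3)) = -122 - 2*2*(-1 + 2)**2*(1 + (2*(-1 + 2)**2)*(1 + 2*(-1 + 2)**2))/(1 + 2*(-1 + 2)**2) = -122 - 2*2*1**2*(1 + (2*1**2)*(1 + 2*1**2))/(1 + 2*1**2) = -122 - 2*2*1*(1 + (2*1)*(1 + 2*1))/(1 + 2*1) = -122 - 2*2*(1 + 2*(1 + 2))/(1 + 2) = -122 - 2*2*(1 + 2*3)/3 = -122 - 2*2*(1 + 6)/3 = -122 - 2*2*7/3 = -122 - 1*28/3 = -122 - 28/3 = -394/3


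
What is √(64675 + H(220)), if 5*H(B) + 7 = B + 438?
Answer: √1620130/5 ≈ 254.57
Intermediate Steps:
H(B) = 431/5 + B/5 (H(B) = -7/5 + (B + 438)/5 = -7/5 + (438 + B)/5 = -7/5 + (438/5 + B/5) = 431/5 + B/5)
√(64675 + H(220)) = √(64675 + (431/5 + (⅕)*220)) = √(64675 + (431/5 + 44)) = √(64675 + 651/5) = √(324026/5) = √1620130/5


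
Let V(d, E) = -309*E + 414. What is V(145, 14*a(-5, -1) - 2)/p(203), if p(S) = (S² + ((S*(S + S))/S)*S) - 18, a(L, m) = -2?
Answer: 3228/41203 ≈ 0.078344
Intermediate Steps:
p(S) = -18 + 3*S² (p(S) = (S² + ((S*(2*S))/S)*S) - 18 = (S² + ((2*S²)/S)*S) - 18 = (S² + (2*S)*S) - 18 = (S² + 2*S²) - 18 = 3*S² - 18 = -18 + 3*S²)
V(d, E) = 414 - 309*E
V(145, 14*a(-5, -1) - 2)/p(203) = (414 - 309*(14*(-2) - 2))/(-18 + 3*203²) = (414 - 309*(-28 - 2))/(-18 + 3*41209) = (414 - 309*(-30))/(-18 + 123627) = (414 + 9270)/123609 = 9684*(1/123609) = 3228/41203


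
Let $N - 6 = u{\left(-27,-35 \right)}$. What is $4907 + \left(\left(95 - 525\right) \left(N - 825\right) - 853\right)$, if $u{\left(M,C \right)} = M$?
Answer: $367834$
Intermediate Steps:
$N = -21$ ($N = 6 - 27 = -21$)
$4907 + \left(\left(95 - 525\right) \left(N - 825\right) - 853\right) = 4907 - \left(853 - \left(95 - 525\right) \left(-21 - 825\right)\right) = 4907 - -362927 = 4907 + \left(363780 - 853\right) = 4907 + 362927 = 367834$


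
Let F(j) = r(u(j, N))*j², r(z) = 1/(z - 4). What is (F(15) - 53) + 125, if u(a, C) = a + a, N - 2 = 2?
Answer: 2097/26 ≈ 80.654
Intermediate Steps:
N = 4 (N = 2 + 2 = 4)
u(a, C) = 2*a
r(z) = 1/(-4 + z)
F(j) = j²/(-4 + 2*j)
(F(15) - 53) + 125 = ((½)*15²/(-2 + 15) - 53) + 125 = ((½)*225/13 - 53) + 125 = ((½)*225*(1/13) - 53) + 125 = (225/26 - 53) + 125 = -1153/26 + 125 = 2097/26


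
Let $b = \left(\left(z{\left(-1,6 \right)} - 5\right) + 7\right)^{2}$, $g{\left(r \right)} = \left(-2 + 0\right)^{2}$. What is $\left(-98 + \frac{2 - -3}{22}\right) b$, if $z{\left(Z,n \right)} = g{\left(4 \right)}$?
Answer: $- \frac{38718}{11} \approx -3519.8$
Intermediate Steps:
$g{\left(r \right)} = 4$ ($g{\left(r \right)} = \left(-2\right)^{2} = 4$)
$z{\left(Z,n \right)} = 4$
$b = 36$ ($b = \left(\left(4 - 5\right) + 7\right)^{2} = \left(-1 + 7\right)^{2} = 6^{2} = 36$)
$\left(-98 + \frac{2 - -3}{22}\right) b = \left(-98 + \frac{2 - -3}{22}\right) 36 = \left(-98 + \frac{2 + 3}{22}\right) 36 = \left(-98 + \frac{1}{22} \cdot 5\right) 36 = \left(-98 + \frac{5}{22}\right) 36 = \left(- \frac{2151}{22}\right) 36 = - \frac{38718}{11}$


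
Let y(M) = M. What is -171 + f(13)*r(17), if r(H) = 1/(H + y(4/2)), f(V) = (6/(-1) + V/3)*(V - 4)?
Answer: -3264/19 ≈ -171.79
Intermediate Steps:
f(V) = (-6 + V/3)*(-4 + V) (f(V) = (6*(-1) + V*(⅓))*(-4 + V) = (-6 + V/3)*(-4 + V))
r(H) = 1/(2 + H) (r(H) = 1/(H + 4/2) = 1/(H + 4*(½)) = 1/(H + 2) = 1/(2 + H))
-171 + f(13)*r(17) = -171 + (24 - 22/3*13 + (⅓)*13²)/(2 + 17) = -171 + (24 - 286/3 + (⅓)*169)/19 = -171 + (24 - 286/3 + 169/3)*(1/19) = -171 - 15*1/19 = -171 - 15/19 = -3264/19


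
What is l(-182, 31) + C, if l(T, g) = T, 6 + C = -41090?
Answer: -41278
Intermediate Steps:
C = -41096 (C = -6 - 41090 = -41096)
l(-182, 31) + C = -182 - 41096 = -41278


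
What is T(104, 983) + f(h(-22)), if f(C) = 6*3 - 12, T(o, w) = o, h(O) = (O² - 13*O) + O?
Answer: 110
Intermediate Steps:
h(O) = O² - 12*O
f(C) = 6 (f(C) = 18 - 12 = 6)
T(104, 983) + f(h(-22)) = 104 + 6 = 110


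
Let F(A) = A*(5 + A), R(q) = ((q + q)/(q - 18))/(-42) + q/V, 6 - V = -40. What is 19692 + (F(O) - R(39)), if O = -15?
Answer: 134166469/6762 ≈ 19841.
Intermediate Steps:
V = 46 (V = 6 - 1*(-40) = 6 + 40 = 46)
R(q) = q/46 - q/(21*(-18 + q)) (R(q) = ((q + q)/(q - 18))/(-42) + q/46 = ((2*q)/(-18 + q))*(-1/42) + q*(1/46) = (2*q/(-18 + q))*(-1/42) + q/46 = -q/(21*(-18 + q)) + q/46 = q/46 - q/(21*(-18 + q)))
19692 + (F(O) - R(39)) = 19692 + (-15*(5 - 15) - 39*(-424 + 21*39)/(966*(-18 + 39))) = 19692 + (-15*(-10) - 39*(-424 + 819)/(966*21)) = 19692 + (150 - 39*395/(966*21)) = 19692 + (150 - 1*5135/6762) = 19692 + (150 - 5135/6762) = 19692 + 1009165/6762 = 134166469/6762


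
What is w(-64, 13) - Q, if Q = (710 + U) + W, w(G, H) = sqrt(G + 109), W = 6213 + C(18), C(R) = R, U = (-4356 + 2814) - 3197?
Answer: -2202 + 3*sqrt(5) ≈ -2195.3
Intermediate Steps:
U = -4739 (U = -1542 - 3197 = -4739)
W = 6231 (W = 6213 + 18 = 6231)
w(G, H) = sqrt(109 + G)
Q = 2202 (Q = (710 - 4739) + 6231 = -4029 + 6231 = 2202)
w(-64, 13) - Q = sqrt(109 - 64) - 1*2202 = sqrt(45) - 2202 = 3*sqrt(5) - 2202 = -2202 + 3*sqrt(5)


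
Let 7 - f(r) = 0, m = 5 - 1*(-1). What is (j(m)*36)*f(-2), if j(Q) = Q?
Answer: 1512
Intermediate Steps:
m = 6 (m = 5 + 1 = 6)
f(r) = 7 (f(r) = 7 - 1*0 = 7 + 0 = 7)
(j(m)*36)*f(-2) = (6*36)*7 = 216*7 = 1512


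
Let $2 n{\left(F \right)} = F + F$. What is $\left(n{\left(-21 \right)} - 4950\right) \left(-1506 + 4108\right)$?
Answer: $-12934542$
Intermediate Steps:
$n{\left(F \right)} = F$ ($n{\left(F \right)} = \frac{F + F}{2} = \frac{2 F}{2} = F$)
$\left(n{\left(-21 \right)} - 4950\right) \left(-1506 + 4108\right) = \left(-21 - 4950\right) \left(-1506 + 4108\right) = \left(-4971\right) 2602 = -12934542$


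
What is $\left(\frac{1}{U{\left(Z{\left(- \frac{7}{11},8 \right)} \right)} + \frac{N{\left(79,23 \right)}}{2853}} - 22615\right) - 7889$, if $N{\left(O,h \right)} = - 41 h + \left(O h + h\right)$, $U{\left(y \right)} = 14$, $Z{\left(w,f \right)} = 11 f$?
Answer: $- \frac{415250001}{13613} \approx -30504.0$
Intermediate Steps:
$N{\left(O,h \right)} = - 40 h + O h$ ($N{\left(O,h \right)} = - 41 h + \left(h + O h\right) = - 40 h + O h$)
$\left(\frac{1}{U{\left(Z{\left(- \frac{7}{11},8 \right)} \right)} + \frac{N{\left(79,23 \right)}}{2853}} - 22615\right) - 7889 = \left(\frac{1}{14 + \frac{23 \left(-40 + 79\right)}{2853}} - 22615\right) - 7889 = \left(\frac{1}{14 + 23 \cdot 39 \cdot \frac{1}{2853}} - 22615\right) - 7889 = \left(\frac{1}{14 + 897 \cdot \frac{1}{2853}} - 22615\right) - 7889 = \left(\frac{1}{14 + \frac{299}{951}} - 22615\right) - 7889 = \left(\frac{1}{\frac{13613}{951}} - 22615\right) - 7889 = \left(\frac{951}{13613} - 22615\right) - 7889 = - \frac{307857044}{13613} - 7889 = - \frac{415250001}{13613}$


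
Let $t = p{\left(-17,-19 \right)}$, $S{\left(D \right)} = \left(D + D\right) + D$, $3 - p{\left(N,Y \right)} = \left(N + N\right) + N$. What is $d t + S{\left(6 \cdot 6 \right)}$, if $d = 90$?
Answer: $4968$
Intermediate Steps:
$p{\left(N,Y \right)} = 3 - 3 N$ ($p{\left(N,Y \right)} = 3 - \left(\left(N + N\right) + N\right) = 3 - \left(2 N + N\right) = 3 - 3 N$)
$S{\left(D \right)} = 3 D$ ($S{\left(D \right)} = 2 D + D = 3 D$)
$t = 54$ ($t = 3 - -51 = 3 + 51 = 54$)
$d t + S{\left(6 \cdot 6 \right)} = 90 \cdot 54 + 3 \cdot 6 \cdot 6 = 4860 + 3 \cdot 36 = 4860 + 108 = 4968$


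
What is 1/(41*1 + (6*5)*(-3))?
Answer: -1/49 ≈ -0.020408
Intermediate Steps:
1/(41*1 + (6*5)*(-3)) = 1/(41 + 30*(-3)) = 1/(41 - 90) = 1/(-49) = -1/49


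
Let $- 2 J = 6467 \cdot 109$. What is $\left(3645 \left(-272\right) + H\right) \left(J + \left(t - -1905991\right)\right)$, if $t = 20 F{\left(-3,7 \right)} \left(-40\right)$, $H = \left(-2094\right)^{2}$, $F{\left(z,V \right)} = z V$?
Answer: $5328783777942$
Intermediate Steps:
$J = - \frac{704903}{2}$ ($J = - \frac{6467 \cdot 109}{2} = \left(- \frac{1}{2}\right) 704903 = - \frac{704903}{2} \approx -3.5245 \cdot 10^{5}$)
$F{\left(z,V \right)} = V z$
$H = 4384836$
$t = 16800$ ($t = 20 \cdot 7 \left(-3\right) \left(-40\right) = 20 \left(-21\right) \left(-40\right) = \left(-420\right) \left(-40\right) = 16800$)
$\left(3645 \left(-272\right) + H\right) \left(J + \left(t - -1905991\right)\right) = \left(3645 \left(-272\right) + 4384836\right) \left(- \frac{704903}{2} + \left(16800 - -1905991\right)\right) = \left(-991440 + 4384836\right) \left(- \frac{704903}{2} + \left(16800 + 1905991\right)\right) = 3393396 \left(- \frac{704903}{2} + 1922791\right) = 3393396 \cdot \frac{3140679}{2} = 5328783777942$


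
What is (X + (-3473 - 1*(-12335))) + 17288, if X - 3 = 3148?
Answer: 29301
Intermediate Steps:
X = 3151 (X = 3 + 3148 = 3151)
(X + (-3473 - 1*(-12335))) + 17288 = (3151 + (-3473 - 1*(-12335))) + 17288 = (3151 + (-3473 + 12335)) + 17288 = (3151 + 8862) + 17288 = 12013 + 17288 = 29301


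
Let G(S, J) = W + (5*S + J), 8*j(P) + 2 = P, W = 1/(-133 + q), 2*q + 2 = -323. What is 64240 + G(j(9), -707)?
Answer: 300404693/4728 ≈ 63537.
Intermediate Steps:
q = -325/2 (q = -1 + (1/2)*(-323) = -1 - 323/2 = -325/2 ≈ -162.50)
W = -2/591 (W = 1/(-133 - 325/2) = 1/(-591/2) = -2/591 ≈ -0.0033841)
j(P) = -1/4 + P/8
G(S, J) = -2/591 + J + 5*S (G(S, J) = -2/591 + (5*S + J) = -2/591 + (J + 5*S) = -2/591 + J + 5*S)
64240 + G(j(9), -707) = 64240 + (-2/591 - 707 + 5*(-1/4 + (1/8)*9)) = 64240 + (-2/591 - 707 + 5*(-1/4 + 9/8)) = 64240 + (-2/591 - 707 + 5*(7/8)) = 64240 + (-2/591 - 707 + 35/8) = 64240 - 3322027/4728 = 300404693/4728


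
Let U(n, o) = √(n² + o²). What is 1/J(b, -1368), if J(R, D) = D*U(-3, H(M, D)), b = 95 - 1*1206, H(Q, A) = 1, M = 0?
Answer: -√10/13680 ≈ -0.00023116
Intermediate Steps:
b = -1111 (b = 95 - 1206 = -1111)
J(R, D) = D*√10 (J(R, D) = D*√((-3)² + 1²) = D*√(9 + 1) = D*√10)
1/J(b, -1368) = 1/(-1368*√10) = -√10/13680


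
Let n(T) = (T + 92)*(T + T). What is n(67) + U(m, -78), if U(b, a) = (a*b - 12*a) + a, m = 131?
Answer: 11946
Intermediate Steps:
U(b, a) = -11*a + a*b (U(b, a) = (-12*a + a*b) + a = -11*a + a*b)
n(T) = 2*T*(92 + T) (n(T) = (92 + T)*(2*T) = 2*T*(92 + T))
n(67) + U(m, -78) = 2*67*(92 + 67) - 78*(-11 + 131) = 2*67*159 - 78*120 = 21306 - 9360 = 11946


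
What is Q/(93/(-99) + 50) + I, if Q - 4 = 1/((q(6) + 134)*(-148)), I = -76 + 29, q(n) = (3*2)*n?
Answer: -1911178793/40734040 ≈ -46.918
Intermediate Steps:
q(n) = 6*n
I = -47
Q = 100639/25160 (Q = 4 + 1/((6*6 + 134)*(-148)) = 4 - 1/148/(36 + 134) = 4 - 1/148/170 = 4 + (1/170)*(-1/148) = 4 - 1/25160 = 100639/25160 ≈ 4.0000)
Q/(93/(-99) + 50) + I = (100639/25160)/(93/(-99) + 50) - 47 = (100639/25160)/(93*(-1/99) + 50) - 47 = (100639/25160)/(-31/33 + 50) - 47 = (100639/25160)/(1619/33) - 47 = (33/1619)*(100639/25160) - 47 = 3321087/40734040 - 47 = -1911178793/40734040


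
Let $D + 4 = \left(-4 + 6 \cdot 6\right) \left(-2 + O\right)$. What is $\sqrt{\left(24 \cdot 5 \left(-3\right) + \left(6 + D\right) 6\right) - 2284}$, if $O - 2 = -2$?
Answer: $2 i \sqrt{754} \approx 54.918 i$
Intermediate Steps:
$O = 0$ ($O = 2 - 2 = 0$)
$D = -68$ ($D = -4 + \left(-4 + 6 \cdot 6\right) \left(-2 + 0\right) = -4 + \left(-4 + 36\right) \left(-2\right) = -4 + 32 \left(-2\right) = -4 - 64 = -68$)
$\sqrt{\left(24 \cdot 5 \left(-3\right) + \left(6 + D\right) 6\right) - 2284} = \sqrt{\left(24 \cdot 5 \left(-3\right) + \left(6 - 68\right) 6\right) - 2284} = \sqrt{\left(24 \left(-15\right) - 372\right) - 2284} = \sqrt{\left(-360 - 372\right) - 2284} = \sqrt{-732 - 2284} = \sqrt{-3016} = 2 i \sqrt{754}$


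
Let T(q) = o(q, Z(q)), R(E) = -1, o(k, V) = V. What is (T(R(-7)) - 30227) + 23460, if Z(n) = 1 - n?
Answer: -6765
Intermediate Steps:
T(q) = 1 - q
(T(R(-7)) - 30227) + 23460 = ((1 - 1*(-1)) - 30227) + 23460 = ((1 + 1) - 30227) + 23460 = (2 - 30227) + 23460 = -30225 + 23460 = -6765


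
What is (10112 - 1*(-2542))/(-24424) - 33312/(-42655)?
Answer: 136927959/520902860 ≈ 0.26287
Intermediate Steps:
(10112 - 1*(-2542))/(-24424) - 33312/(-42655) = (10112 + 2542)*(-1/24424) - 33312*(-1/42655) = 12654*(-1/24424) + 33312/42655 = -6327/12212 + 33312/42655 = 136927959/520902860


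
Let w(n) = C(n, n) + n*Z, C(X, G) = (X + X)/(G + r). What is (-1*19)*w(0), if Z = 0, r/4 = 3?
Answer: 0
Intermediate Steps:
r = 12 (r = 4*3 = 12)
C(X, G) = 2*X/(12 + G) (C(X, G) = (X + X)/(G + 12) = (2*X)/(12 + G) = 2*X/(12 + G))
w(n) = 2*n/(12 + n) (w(n) = 2*n/(12 + n) + n*0 = 2*n/(12 + n) + 0 = 2*n/(12 + n))
(-1*19)*w(0) = (-1*19)*(2*0/(12 + 0)) = -38*0/12 = -19*0 = 0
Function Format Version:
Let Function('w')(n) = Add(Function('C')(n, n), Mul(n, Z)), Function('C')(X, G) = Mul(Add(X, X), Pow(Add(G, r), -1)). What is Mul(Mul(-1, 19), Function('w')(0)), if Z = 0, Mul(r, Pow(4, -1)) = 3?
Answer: 0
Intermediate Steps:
r = 12 (r = Mul(4, 3) = 12)
Function('C')(X, G) = Mul(2, X, Pow(Add(12, G), -1)) (Function('C')(X, G) = Mul(Add(X, X), Pow(Add(G, 12), -1)) = Mul(Mul(2, X), Pow(Add(12, G), -1)) = Mul(2, X, Pow(Add(12, G), -1)))
Function('w')(n) = Mul(2, n, Pow(Add(12, n), -1)) (Function('w')(n) = Add(Mul(2, n, Pow(Add(12, n), -1)), Mul(n, 0)) = Add(Mul(2, n, Pow(Add(12, n), -1)), 0) = Mul(2, n, Pow(Add(12, n), -1)))
Mul(Mul(-1, 19), Function('w')(0)) = Mul(Mul(-1, 19), Mul(2, 0, Pow(Add(12, 0), -1))) = Mul(-19, Mul(2, 0, Pow(12, -1))) = Mul(-19, Mul(2, 0, Rational(1, 12))) = Mul(-19, 0) = 0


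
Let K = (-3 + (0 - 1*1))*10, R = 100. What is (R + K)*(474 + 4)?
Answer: 28680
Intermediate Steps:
K = -40 (K = (-3 + (0 - 1))*10 = (-3 - 1)*10 = -4*10 = -40)
(R + K)*(474 + 4) = (100 - 40)*(474 + 4) = 60*478 = 28680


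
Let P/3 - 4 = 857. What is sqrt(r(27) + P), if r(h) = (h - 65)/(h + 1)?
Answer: sqrt(506002)/14 ≈ 50.810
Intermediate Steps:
P = 2583 (P = 12 + 3*857 = 12 + 2571 = 2583)
r(h) = (-65 + h)/(1 + h)
sqrt(r(27) + P) = sqrt((-65 + 27)/(1 + 27) + 2583) = sqrt(-38/28 + 2583) = sqrt((1/28)*(-38) + 2583) = sqrt(-19/14 + 2583) = sqrt(36143/14) = sqrt(506002)/14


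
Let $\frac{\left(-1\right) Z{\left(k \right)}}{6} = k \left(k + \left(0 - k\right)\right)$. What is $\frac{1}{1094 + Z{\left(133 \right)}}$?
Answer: $\frac{1}{1094} \approx 0.00091408$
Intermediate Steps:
$Z{\left(k \right)} = 0$ ($Z{\left(k \right)} = - 6 k \left(k + \left(0 - k\right)\right) = - 6 k \left(k - k\right) = - 6 k 0 = \left(-6\right) 0 = 0$)
$\frac{1}{1094 + Z{\left(133 \right)}} = \frac{1}{1094 + 0} = \frac{1}{1094}$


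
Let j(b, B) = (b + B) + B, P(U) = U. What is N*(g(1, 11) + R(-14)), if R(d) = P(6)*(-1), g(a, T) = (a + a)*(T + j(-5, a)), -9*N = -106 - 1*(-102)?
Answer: 40/9 ≈ 4.4444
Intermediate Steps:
N = 4/9 (N = -(-106 - 1*(-102))/9 = -(-106 + 102)/9 = -1/9*(-4) = 4/9 ≈ 0.44444)
j(b, B) = b + 2*B (j(b, B) = (B + b) + B = b + 2*B)
g(a, T) = 2*a*(-5 + T + 2*a) (g(a, T) = (a + a)*(T + (-5 + 2*a)) = (2*a)*(-5 + T + 2*a) = 2*a*(-5 + T + 2*a))
R(d) = -6 (R(d) = 6*(-1) = -6)
N*(g(1, 11) + R(-14)) = 4*(2*1*(-5 + 11 + 2*1) - 6)/9 = 4*(2*1*(-5 + 11 + 2) - 6)/9 = 4*(2*1*8 - 6)/9 = 4*(16 - 6)/9 = (4/9)*10 = 40/9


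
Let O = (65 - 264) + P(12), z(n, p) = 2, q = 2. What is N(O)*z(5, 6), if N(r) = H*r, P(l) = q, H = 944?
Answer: -371936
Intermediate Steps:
P(l) = 2
O = -197 (O = (65 - 264) + 2 = -199 + 2 = -197)
N(r) = 944*r
N(O)*z(5, 6) = (944*(-197))*2 = -185968*2 = -371936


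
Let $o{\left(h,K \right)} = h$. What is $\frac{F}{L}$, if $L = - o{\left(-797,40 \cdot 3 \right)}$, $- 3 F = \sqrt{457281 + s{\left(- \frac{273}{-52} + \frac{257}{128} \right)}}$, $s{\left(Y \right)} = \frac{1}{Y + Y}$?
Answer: $- \frac{\sqrt{394652310977}}{2221239} \approx -0.28282$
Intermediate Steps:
$s{\left(Y \right)} = \frac{1}{2 Y}$
$F = - \frac{\sqrt{394652310977}}{2787}$ ($F = - \frac{\sqrt{457281 + \frac{1}{2 \left(- \frac{273}{-52} + \frac{257}{128}\right)}}}{3} = - \frac{\sqrt{457281 + \frac{1}{2 \left(\left(-273\right) \left(- \frac{1}{52}\right) + 257 \cdot \frac{1}{128}\right)}}}{3} = - \frac{\sqrt{457281 + \frac{1}{2 \left(\frac{21}{4} + \frac{257}{128}\right)}}}{3} = - \frac{\sqrt{457281 + \frac{1}{2 \cdot \frac{929}{128}}}}{3} = - \frac{\sqrt{457281 + \frac{1}{2} \cdot \frac{128}{929}}}{3} = - \frac{\sqrt{457281 + \frac{64}{929}}}{3} = - \frac{\sqrt{\frac{424814113}{929}}}{3} = - \frac{\frac{1}{929} \sqrt{394652310977}}{3} = - \frac{\sqrt{394652310977}}{2787} \approx -225.41$)
$L = 797$ ($L = \left(-1\right) \left(-797\right) = 797$)
$\frac{F}{L} = \frac{\left(- \frac{1}{2787}\right) \sqrt{394652310977}}{797} = - \frac{\sqrt{394652310977}}{2787} \cdot \frac{1}{797} = - \frac{\sqrt{394652310977}}{2221239}$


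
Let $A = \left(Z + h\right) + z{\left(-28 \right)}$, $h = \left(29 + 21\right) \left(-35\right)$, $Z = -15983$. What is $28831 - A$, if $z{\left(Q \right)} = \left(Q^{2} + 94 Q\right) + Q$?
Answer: $48440$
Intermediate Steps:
$z{\left(Q \right)} = Q^{2} + 95 Q$
$h = -1750$ ($h = 50 \left(-35\right) = -1750$)
$A = -19609$ ($A = \left(-15983 - 1750\right) - 28 \left(95 - 28\right) = -17733 - 1876 = -19609$)
$28831 - A = 28831 - -19609 = 28831 + 19609 = 48440$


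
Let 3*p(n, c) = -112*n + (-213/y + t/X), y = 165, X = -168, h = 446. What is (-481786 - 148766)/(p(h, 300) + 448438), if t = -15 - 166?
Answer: -17478901440/11969142907 ≈ -1.4603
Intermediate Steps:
t = -181
p(n, c) = -1973/27720 - 112*n/3 (p(n, c) = (-112*n + (-213/165 - 181/(-168)))/3 = (-112*n + (-213*1/165 - 181*(-1/168)))/3 = (-112*n + (-71/55 + 181/168))/3 = (-112*n - 1973/9240)/3 = (-1973/9240 - 112*n)/3 = -1973/27720 - 112*n/3)
(-481786 - 148766)/(p(h, 300) + 448438) = (-481786 - 148766)/((-1973/27720 - 112/3*446) + 448438) = -630552/((-1973/27720 - 49952/3) + 448438) = -630552/(-461558453/27720 + 448438) = -630552/11969142907/27720 = -630552*27720/11969142907 = -17478901440/11969142907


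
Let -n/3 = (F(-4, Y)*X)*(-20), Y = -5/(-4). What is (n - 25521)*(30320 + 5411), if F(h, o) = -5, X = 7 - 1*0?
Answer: -986925951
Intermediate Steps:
X = 7 (X = 7 + 0 = 7)
Y = 5/4 (Y = -5*(-¼) = 5/4 ≈ 1.2500)
n = -2100 (n = -3*(-5*7)*(-20) = -(-105)*(-20) = -3*700 = -2100)
(n - 25521)*(30320 + 5411) = (-2100 - 25521)*(30320 + 5411) = -27621*35731 = -986925951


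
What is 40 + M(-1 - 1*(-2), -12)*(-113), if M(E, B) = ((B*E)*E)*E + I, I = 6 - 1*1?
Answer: 831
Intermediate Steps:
I = 5 (I = 6 - 1 = 5)
M(E, B) = 5 + B*E³ (M(E, B) = ((B*E)*E)*E + 5 = (B*E²)*E + 5 = B*E³ + 5 = 5 + B*E³)
40 + M(-1 - 1*(-2), -12)*(-113) = 40 + (5 - 12*(-1 - 1*(-2))³)*(-113) = 40 + (5 - 12*(-1 + 2)³)*(-113) = 40 + (5 - 12*1³)*(-113) = 40 + (5 - 12*1)*(-113) = 40 + (5 - 12)*(-113) = 40 - 7*(-113) = 40 + 791 = 831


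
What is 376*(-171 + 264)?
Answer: 34968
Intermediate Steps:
376*(-171 + 264) = 376*93 = 34968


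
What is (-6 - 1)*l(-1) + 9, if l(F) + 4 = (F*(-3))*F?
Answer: 58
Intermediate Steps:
l(F) = -4 - 3*F² (l(F) = -4 + (F*(-3))*F = -4 + (-3*F)*F = -4 - 3*F²)
(-6 - 1)*l(-1) + 9 = (-6 - 1)*(-4 - 3*(-1)²) + 9 = -7*(-4 - 3*1) + 9 = -7*(-4 - 3) + 9 = -7*(-7) + 9 = 49 + 9 = 58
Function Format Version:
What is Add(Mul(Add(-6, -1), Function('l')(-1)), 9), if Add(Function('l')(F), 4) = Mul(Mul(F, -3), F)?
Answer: 58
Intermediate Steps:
Function('l')(F) = Add(-4, Mul(-3, Pow(F, 2))) (Function('l')(F) = Add(-4, Mul(Mul(F, -3), F)) = Add(-4, Mul(Mul(-3, F), F)) = Add(-4, Mul(-3, Pow(F, 2))))
Add(Mul(Add(-6, -1), Function('l')(-1)), 9) = Add(Mul(Add(-6, -1), Add(-4, Mul(-3, Pow(-1, 2)))), 9) = Add(Mul(-7, Add(-4, Mul(-3, 1))), 9) = Add(Mul(-7, Add(-4, -3)), 9) = Add(Mul(-7, -7), 9) = Add(49, 9) = 58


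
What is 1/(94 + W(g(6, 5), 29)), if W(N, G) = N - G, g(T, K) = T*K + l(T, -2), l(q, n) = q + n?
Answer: 1/99 ≈ 0.010101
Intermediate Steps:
l(q, n) = n + q
g(T, K) = -2 + T + K*T (g(T, K) = T*K + (-2 + T) = K*T + (-2 + T) = -2 + T + K*T)
1/(94 + W(g(6, 5), 29)) = 1/(94 + ((-2 + 6 + 5*6) - 1*29)) = 1/(94 + ((-2 + 6 + 30) - 29)) = 1/(94 + (34 - 29)) = 1/(94 + 5) = 1/99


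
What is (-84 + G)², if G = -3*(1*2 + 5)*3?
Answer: 21609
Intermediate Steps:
G = -63 (G = -3*(2 + 5)*3 = -3*7*3 = -21*3 = -63)
(-84 + G)² = (-84 - 63)² = (-147)² = 21609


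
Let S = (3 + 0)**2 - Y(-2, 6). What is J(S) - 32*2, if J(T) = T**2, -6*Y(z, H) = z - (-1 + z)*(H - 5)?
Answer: 721/36 ≈ 20.028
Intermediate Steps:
Y(z, H) = -z/6 + (-1 + z)*(-5 + H)/6 (Y(z, H) = -(z - (-1 + z)*(H - 5))/6 = -(z - (-1 + z)*(-5 + H))/6 = -z/6 + (-1 + z)*(-5 + H)/6)
S = 55/6 (S = (3 + 0)**2 - (5/6 - 1*(-2) - 1/6*6 + (1/6)*6*(-2)) = 3**2 - (5/6 + 2 - 1 - 2) = 9 - 1*(-1/6) = 9 + 1/6 = 55/6 ≈ 9.1667)
J(S) - 32*2 = (55/6)**2 - 32*2 = 3025/36 - 64 = 721/36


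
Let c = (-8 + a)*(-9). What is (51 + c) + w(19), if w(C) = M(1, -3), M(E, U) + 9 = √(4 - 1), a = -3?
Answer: 141 + √3 ≈ 142.73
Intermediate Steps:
c = 99 (c = (-8 - 3)*(-9) = -11*(-9) = 99)
M(E, U) = -9 + √3 (M(E, U) = -9 + √(4 - 1) = -9 + √3)
w(C) = -9 + √3
(51 + c) + w(19) = (51 + 99) + (-9 + √3) = 150 + (-9 + √3) = 141 + √3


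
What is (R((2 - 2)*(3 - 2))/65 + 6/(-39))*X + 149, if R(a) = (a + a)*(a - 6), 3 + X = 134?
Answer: 1675/13 ≈ 128.85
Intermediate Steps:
X = 131 (X = -3 + 134 = 131)
R(a) = 2*a*(-6 + a) (R(a) = (2*a)*(-6 + a) = 2*a*(-6 + a))
(R((2 - 2)*(3 - 2))/65 + 6/(-39))*X + 149 = ((2*((2 - 2)*(3 - 2))*(-6 + (2 - 2)*(3 - 2)))/65 + 6/(-39))*131 + 149 = ((2*(0*1)*(-6 + 0*1))*(1/65) + 6*(-1/39))*131 + 149 = ((2*0*(-6 + 0))*(1/65) - 2/13)*131 + 149 = ((2*0*(-6))*(1/65) - 2/13)*131 + 149 = (0*(1/65) - 2/13)*131 + 149 = (0 - 2/13)*131 + 149 = -2/13*131 + 149 = -262/13 + 149 = 1675/13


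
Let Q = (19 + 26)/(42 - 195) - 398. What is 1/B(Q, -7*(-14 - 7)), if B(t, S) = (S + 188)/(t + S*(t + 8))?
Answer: -982116/5695 ≈ -172.45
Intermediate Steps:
Q = -6771/17 (Q = 45/(-153) - 398 = 45*(-1/153) - 398 = -5/17 - 398 = -6771/17 ≈ -398.29)
B(t, S) = (188 + S)/(t + S*(8 + t))
1/B(Q, -7*(-14 - 7)) = 1/((188 - 7*(-14 - 7))/(-6771/17 + 8*(-7*(-14 - 7)) - 7*(-14 - 7)*(-6771/17))) = 1/((188 - 7*(-21))/(-6771/17 + 8*(-7*(-21)) - 7*(-21)*(-6771/17))) = 1/((188 + 147)/(-6771/17 + 8*147 + 147*(-6771/17))) = 1/(335/(-6771/17 + 1176 - 995337/17)) = 1/(335/(-982116/17)) = 1/(-17/982116*335) = 1/(-5695/982116) = -982116/5695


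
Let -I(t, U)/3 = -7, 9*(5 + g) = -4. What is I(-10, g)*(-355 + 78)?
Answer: -5817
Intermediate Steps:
g = -49/9 (g = -5 + (⅑)*(-4) = -5 - 4/9 = -49/9 ≈ -5.4444)
I(t, U) = 21 (I(t, U) = -3*(-7) = 21)
I(-10, g)*(-355 + 78) = 21*(-355 + 78) = 21*(-277) = -5817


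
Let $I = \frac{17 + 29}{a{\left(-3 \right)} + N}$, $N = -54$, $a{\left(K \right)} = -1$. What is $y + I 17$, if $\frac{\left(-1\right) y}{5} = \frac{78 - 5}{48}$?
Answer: $- \frac{57611}{2640} \approx -21.822$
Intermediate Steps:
$I = - \frac{46}{55}$ ($I = \frac{17 + 29}{-1 - 54} = \frac{46}{-55} = 46 \left(- \frac{1}{55}\right) = - \frac{46}{55} \approx -0.83636$)
$y = - \frac{365}{48}$ ($y = - 5 \frac{78 - 5}{48} = - 5 \cdot 73 \cdot \frac{1}{48} = \left(-5\right) \frac{73}{48} = - \frac{365}{48} \approx -7.6042$)
$y + I 17 = - \frac{365}{48} - \frac{782}{55} = - \frac{57611}{2640}$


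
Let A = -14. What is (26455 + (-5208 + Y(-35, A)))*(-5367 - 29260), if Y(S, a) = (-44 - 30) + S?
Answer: -731945526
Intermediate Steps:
Y(S, a) = -74 + S
(26455 + (-5208 + Y(-35, A)))*(-5367 - 29260) = (26455 + (-5208 + (-74 - 35)))*(-5367 - 29260) = (26455 + (-5208 - 109))*(-34627) = (26455 - 5317)*(-34627) = 21138*(-34627) = -731945526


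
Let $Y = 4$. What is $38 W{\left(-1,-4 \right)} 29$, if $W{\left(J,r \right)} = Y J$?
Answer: $-4408$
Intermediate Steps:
$W{\left(J,r \right)} = 4 J$
$38 W{\left(-1,-4 \right)} 29 = 38 \cdot 4 \left(-1\right) 29 = 38 \left(-4\right) 29 = \left(-152\right) 29 = -4408$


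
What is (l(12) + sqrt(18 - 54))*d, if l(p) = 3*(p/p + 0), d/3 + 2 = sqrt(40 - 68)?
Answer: -18 - 36*I - 18*sqrt(7)*(2 - I) ≈ -113.25 + 11.624*I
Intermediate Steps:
d = -6 + 6*I*sqrt(7) (d = -6 + 3*sqrt(40 - 68) = -6 + 3*sqrt(-28) = -6 + 3*(2*I*sqrt(7)) = -6 + 6*I*sqrt(7) ≈ -6.0 + 15.875*I)
l(p) = 3 (l(p) = 3*(1 + 0) = 3*1 = 3)
(l(12) + sqrt(18 - 54))*d = (3 + sqrt(18 - 54))*(-6 + 6*I*sqrt(7)) = (3 + sqrt(-36))*(-6 + 6*I*sqrt(7)) = (3 + 6*I)*(-6 + 6*I*sqrt(7)) = (-6 + 6*I*sqrt(7))*(3 + 6*I)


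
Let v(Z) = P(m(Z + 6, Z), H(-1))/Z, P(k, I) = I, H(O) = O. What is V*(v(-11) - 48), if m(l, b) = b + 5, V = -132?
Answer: 6324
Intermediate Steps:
m(l, b) = 5 + b
v(Z) = -1/Z
V*(v(-11) - 48) = -132*(-1/(-11) - 48) = -132*(-1*(-1/11) - 48) = -132*(1/11 - 48) = -132*(-527/11) = 6324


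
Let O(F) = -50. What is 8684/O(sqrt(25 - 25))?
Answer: -4342/25 ≈ -173.68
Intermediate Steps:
8684/O(sqrt(25 - 25)) = 8684/(-50) = 8684*(-1/50) = -4342/25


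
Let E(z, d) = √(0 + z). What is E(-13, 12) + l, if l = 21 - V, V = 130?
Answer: -109 + I*√13 ≈ -109.0 + 3.6056*I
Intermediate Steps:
E(z, d) = √z
l = -109 (l = 21 - 1*130 = 21 - 130 = -109)
E(-13, 12) + l = √(-13) - 109 = I*√13 - 109 = -109 + I*√13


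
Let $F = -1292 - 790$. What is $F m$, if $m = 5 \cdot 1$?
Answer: $-10410$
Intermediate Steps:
$F = -2082$
$m = 5$
$F m = \left(-2082\right) 5 = -10410$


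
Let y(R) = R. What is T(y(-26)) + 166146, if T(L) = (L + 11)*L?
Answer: 166536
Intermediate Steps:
T(L) = L*(11 + L) (T(L) = (11 + L)*L = L*(11 + L))
T(y(-26)) + 166146 = -26*(11 - 26) + 166146 = -26*(-15) + 166146 = 390 + 166146 = 166536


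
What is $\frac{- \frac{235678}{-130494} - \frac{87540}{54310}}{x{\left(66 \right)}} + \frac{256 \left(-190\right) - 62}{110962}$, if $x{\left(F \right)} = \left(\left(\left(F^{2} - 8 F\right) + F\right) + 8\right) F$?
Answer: $- \frac{2222222834901829073}{5063092148754283644} \approx -0.43891$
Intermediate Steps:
$x{\left(F \right)} = F \left(8 + F^{2} - 7 F\right)$ ($x{\left(F \right)} = \left(\left(F^{2} - 7 F\right) + 8\right) F = \left(8 + F^{2} - 7 F\right) F = F \left(8 + F^{2} - 7 F\right)$)
$\frac{- \frac{235678}{-130494} - \frac{87540}{54310}}{x{\left(66 \right)}} + \frac{256 \left(-190\right) - 62}{110962} = \frac{- \frac{235678}{-130494} - \frac{87540}{54310}}{66 \left(8 + 66^{2} - 462\right)} + \frac{256 \left(-190\right) - 62}{110962} = \frac{\left(-235678\right) \left(- \frac{1}{130494}\right) - \frac{8754}{5431}}{66 \left(8 + 4356 - 462\right)} + \left(-48640 - 62\right) \frac{1}{110962} = \frac{\frac{117839}{65247} - \frac{8754}{5431}}{66 \cdot 3902} - \frac{24351}{55481} = \frac{68811371}{354356457 \cdot 257532} - \frac{24351}{55481} = \frac{68811371}{354356457} \cdot \frac{1}{257532} - \frac{24351}{55481} = \frac{68811371}{91258127084124} - \frac{24351}{55481} = - \frac{2222222834901829073}{5063092148754283644}$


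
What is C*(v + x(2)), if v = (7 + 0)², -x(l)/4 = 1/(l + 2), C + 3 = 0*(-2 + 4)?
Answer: -144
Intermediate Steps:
C = -3 (C = -3 + 0*(-2 + 4) = -3 + 0*2 = -3 + 0 = -3)
x(l) = -4/(2 + l) (x(l) = -4/(l + 2) = -4/(2 + l))
v = 49 (v = 7² = 49)
C*(v + x(2)) = -3*(49 - 4/(2 + 2)) = -3*(49 - 4/4) = -3*(49 - 4*¼) = -3*(49 - 1) = -3*48 = -144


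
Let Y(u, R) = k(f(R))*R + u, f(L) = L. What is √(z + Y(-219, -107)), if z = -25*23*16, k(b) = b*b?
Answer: I*√1234462 ≈ 1111.1*I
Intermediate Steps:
k(b) = b²
z = -9200 (z = -575*16 = -9200)
Y(u, R) = u + R³ (Y(u, R) = R²*R + u = R³ + u = u + R³)
√(z + Y(-219, -107)) = √(-9200 + (-219 + (-107)³)) = √(-9200 + (-219 - 1225043)) = √(-9200 - 1225262) = √(-1234462) = I*√1234462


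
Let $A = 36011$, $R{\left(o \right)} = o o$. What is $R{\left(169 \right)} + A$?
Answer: $64572$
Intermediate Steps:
$R{\left(o \right)} = o^{2}$
$R{\left(169 \right)} + A = 169^{2} + 36011 = 28561 + 36011 = 64572$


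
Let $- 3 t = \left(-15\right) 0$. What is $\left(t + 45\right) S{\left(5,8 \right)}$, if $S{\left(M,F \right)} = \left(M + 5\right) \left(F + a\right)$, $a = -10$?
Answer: $-900$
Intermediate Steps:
$t = 0$ ($t = - \frac{\left(-15\right) 0}{3} = \left(- \frac{1}{3}\right) 0 = 0$)
$S{\left(M,F \right)} = \left(-10 + F\right) \left(5 + M\right)$ ($S{\left(M,F \right)} = \left(M + 5\right) \left(F - 10\right) = \left(5 + M\right) \left(-10 + F\right) = \left(-10 + F\right) \left(5 + M\right)$)
$\left(t + 45\right) S{\left(5,8 \right)} = \left(0 + 45\right) \left(-50 - 50 + 5 \cdot 8 + 8 \cdot 5\right) = 45 \left(-50 - 50 + 40 + 40\right) = 45 \left(-20\right) = -900$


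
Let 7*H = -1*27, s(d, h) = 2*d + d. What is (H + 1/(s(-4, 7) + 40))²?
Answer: 11449/784 ≈ 14.603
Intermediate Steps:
s(d, h) = 3*d
H = -27/7 (H = (-1*27)/7 = (⅐)*(-27) = -27/7 ≈ -3.8571)
(H + 1/(s(-4, 7) + 40))² = (-27/7 + 1/(3*(-4) + 40))² = (-27/7 + 1/(-12 + 40))² = (-27/7 + 1/28)² = (-107/28)² = 11449/784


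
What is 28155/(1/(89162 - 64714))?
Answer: 688333440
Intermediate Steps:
28155/(1/(89162 - 64714)) = 28155/(1/24448) = 28155*24448 = 688333440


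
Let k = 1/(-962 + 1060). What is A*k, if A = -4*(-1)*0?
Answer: 0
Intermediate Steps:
A = 0 (A = 4*0 = 0)
k = 1/98 ≈ 0.010204
A*k = 0*(1/98) = 0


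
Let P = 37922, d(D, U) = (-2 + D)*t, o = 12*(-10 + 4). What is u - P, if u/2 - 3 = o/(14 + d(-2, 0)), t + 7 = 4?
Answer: -492980/13 ≈ -37922.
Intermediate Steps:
t = -3 (t = -7 + 4 = -3)
o = -72 (o = 12*(-6) = -72)
d(D, U) = 6 - 3*D (d(D, U) = (-2 + D)*(-3) = 6 - 3*D)
u = 6/13 (u = 6 + 2*(-72/(14 + (6 - 3*(-2)))) = 6 + 2*(-72/(14 + (6 + 6))) = 6 + 2*(-72/(14 + 12)) = 6 + 2*(-72/26) = 6 + 2*((1/26)*(-72)) = 6 + 2*(-36/13) = 6 - 72/13 = 6/13 ≈ 0.46154)
u - P = 6/13 - 1*37922 = 6/13 - 37922 = -492980/13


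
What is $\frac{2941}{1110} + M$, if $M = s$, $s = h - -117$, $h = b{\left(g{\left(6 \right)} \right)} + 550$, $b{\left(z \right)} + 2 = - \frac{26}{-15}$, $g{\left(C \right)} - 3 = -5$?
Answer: $\frac{148603}{222} \approx 669.38$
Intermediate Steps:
$g{\left(C \right)} = -2$ ($g{\left(C \right)} = 3 - 5 = -2$)
$b{\left(z \right)} = - \frac{4}{15}$ ($b{\left(z \right)} = -2 - \frac{26}{-15} = -2 - - \frac{26}{15} = -2 + \frac{26}{15} = - \frac{4}{15}$)
$h = \frac{8246}{15}$ ($h = - \frac{4}{15} + 550 = \frac{8246}{15} \approx 549.73$)
$s = \frac{10001}{15}$ ($s = \frac{8246}{15} - -117 = \frac{8246}{15} + 117 = \frac{10001}{15} \approx 666.73$)
$M = \frac{10001}{15} \approx 666.73$
$\frac{2941}{1110} + M = \frac{2941}{1110} + \frac{10001}{15} = \frac{148603}{222}$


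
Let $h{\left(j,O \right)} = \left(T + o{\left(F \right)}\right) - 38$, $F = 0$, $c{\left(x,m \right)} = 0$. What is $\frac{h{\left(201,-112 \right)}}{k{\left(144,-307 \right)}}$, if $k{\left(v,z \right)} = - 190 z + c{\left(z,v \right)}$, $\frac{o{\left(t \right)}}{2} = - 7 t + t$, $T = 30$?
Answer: $- \frac{4}{29165} \approx -0.00013715$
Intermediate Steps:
$o{\left(t \right)} = - 12 t$ ($o{\left(t \right)} = 2 \left(- 7 t + t\right) = 2 \left(- 6 t\right) = - 12 t$)
$h{\left(j,O \right)} = -8$ ($h{\left(j,O \right)} = \left(30 - 0\right) - 38 = \left(30 + 0\right) - 38 = 30 - 38 = -8$)
$k{\left(v,z \right)} = - 190 z$ ($k{\left(v,z \right)} = - 190 z + 0 = - 190 z$)
$\frac{h{\left(201,-112 \right)}}{k{\left(144,-307 \right)}} = - \frac{8}{\left(-190\right) \left(-307\right)} = - \frac{8}{58330} = \left(-8\right) \frac{1}{58330} = - \frac{4}{29165}$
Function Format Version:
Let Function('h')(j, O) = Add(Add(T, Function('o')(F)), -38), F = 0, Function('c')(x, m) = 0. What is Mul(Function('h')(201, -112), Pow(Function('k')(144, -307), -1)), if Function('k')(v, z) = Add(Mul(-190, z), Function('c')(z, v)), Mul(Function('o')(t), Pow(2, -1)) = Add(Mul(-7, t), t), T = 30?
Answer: Rational(-4, 29165) ≈ -0.00013715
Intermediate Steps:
Function('o')(t) = Mul(-12, t) (Function('o')(t) = Mul(2, Add(Mul(-7, t), t)) = Mul(2, Mul(-6, t)) = Mul(-12, t))
Function('h')(j, O) = -8 (Function('h')(j, O) = Add(Add(30, Mul(-12, 0)), -38) = Add(Add(30, 0), -38) = Add(30, -38) = -8)
Function('k')(v, z) = Mul(-190, z) (Function('k')(v, z) = Add(Mul(-190, z), 0) = Mul(-190, z))
Mul(Function('h')(201, -112), Pow(Function('k')(144, -307), -1)) = Mul(-8, Pow(Mul(-190, -307), -1)) = Mul(-8, Pow(58330, -1)) = Mul(-8, Rational(1, 58330)) = Rational(-4, 29165)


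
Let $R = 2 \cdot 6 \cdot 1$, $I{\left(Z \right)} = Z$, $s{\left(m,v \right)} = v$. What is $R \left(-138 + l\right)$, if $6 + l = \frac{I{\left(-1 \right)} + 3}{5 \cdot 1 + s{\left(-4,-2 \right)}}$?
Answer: $-1720$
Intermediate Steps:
$R = 12$ ($R = 12 \cdot 1 = 12$)
$l = - \frac{16}{3}$ ($l = -6 + \frac{-1 + 3}{5 \cdot 1 - 2} = -6 + \frac{1}{5 - 2} \cdot 2 = -6 + \frac{1}{3} \cdot 2 = -6 + \frac{2}{3} = - \frac{16}{3} \approx -5.3333$)
$R \left(-138 + l\right) = 12 \left(-138 - \frac{16}{3}\right) = 12 \left(- \frac{430}{3}\right) = -1720$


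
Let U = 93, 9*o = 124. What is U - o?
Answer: 713/9 ≈ 79.222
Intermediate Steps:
o = 124/9 (o = (⅑)*124 = 124/9 ≈ 13.778)
U - o = 93 - 1*124/9 = 93 - 124/9 = 713/9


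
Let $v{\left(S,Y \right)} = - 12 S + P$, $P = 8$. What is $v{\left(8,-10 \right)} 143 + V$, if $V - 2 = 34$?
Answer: $-12548$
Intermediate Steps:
$V = 36$ ($V = 2 + 34 = 36$)
$v{\left(S,Y \right)} = 8 - 12 S$ ($v{\left(S,Y \right)} = - 12 S + 8 = 8 - 12 S$)
$v{\left(8,-10 \right)} 143 + V = \left(8 - 96\right) 143 + 36 = \left(-88\right) 143 + 36 = -12584 + 36 = -12548$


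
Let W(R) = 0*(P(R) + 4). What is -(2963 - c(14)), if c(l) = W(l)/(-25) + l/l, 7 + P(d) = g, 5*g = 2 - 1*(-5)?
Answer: -2962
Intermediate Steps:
g = 7/5 (g = (2 - 1*(-5))/5 = (2 + 5)/5 = (⅕)*7 = 7/5 ≈ 1.4000)
P(d) = -28/5 (P(d) = -7 + 7/5 = -28/5)
W(R) = 0 (W(R) = 0*(-28/5 + 4) = 0*(-8/5) = 0)
c(l) = 1 (c(l) = 0/(-25) + l/l = 0*(-1/25) + 1 = 0 + 1 = 1)
-(2963 - c(14)) = -(2963 - 1*1) = -(2963 - 1) = -1*2962 = -2962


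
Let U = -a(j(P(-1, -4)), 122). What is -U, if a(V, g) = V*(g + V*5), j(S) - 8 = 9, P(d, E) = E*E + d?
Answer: 3519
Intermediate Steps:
P(d, E) = d + E² (P(d, E) = E² + d = d + E²)
j(S) = 17 (j(S) = 8 + 9 = 17)
a(V, g) = V*(g + 5*V)
U = -3519 (U = -17*(122 + 5*17) = -17*(122 + 85) = -17*207 = -1*3519 = -3519)
-U = -1*(-3519) = 3519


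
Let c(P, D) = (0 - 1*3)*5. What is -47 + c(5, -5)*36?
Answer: -587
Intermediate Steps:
c(P, D) = -15 (c(P, D) = (0 - 3)*5 = -3*5 = -15)
-47 + c(5, -5)*36 = -47 - 15*36 = -47 - 540 = -587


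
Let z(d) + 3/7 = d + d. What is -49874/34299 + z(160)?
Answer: 76377745/240093 ≈ 318.12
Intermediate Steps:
z(d) = -3/7 + 2*d (z(d) = -3/7 + (d + d) = -3/7 + 2*d)
-49874/34299 + z(160) = -49874/34299 + (-3/7 + 2*160) = -49874*1/34299 + (-3/7 + 320) = -49874/34299 + 2237/7 = 76377745/240093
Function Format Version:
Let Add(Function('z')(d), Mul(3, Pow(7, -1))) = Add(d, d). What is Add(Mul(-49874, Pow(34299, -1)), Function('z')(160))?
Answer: Rational(76377745, 240093) ≈ 318.12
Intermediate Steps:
Function('z')(d) = Add(Rational(-3, 7), Mul(2, d)) (Function('z')(d) = Add(Rational(-3, 7), Add(d, d)) = Add(Rational(-3, 7), Mul(2, d)))
Add(Mul(-49874, Pow(34299, -1)), Function('z')(160)) = Add(Mul(-49874, Pow(34299, -1)), Add(Rational(-3, 7), Mul(2, 160))) = Add(Mul(-49874, Rational(1, 34299)), Add(Rational(-3, 7), 320)) = Add(Rational(-49874, 34299), Rational(2237, 7)) = Rational(76377745, 240093)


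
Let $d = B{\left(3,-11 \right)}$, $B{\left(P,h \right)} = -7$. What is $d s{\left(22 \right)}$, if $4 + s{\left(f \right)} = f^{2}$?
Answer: $-3360$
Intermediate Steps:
$s{\left(f \right)} = -4 + f^{2}$
$d = -7$
$d s{\left(22 \right)} = - 7 \left(-4 + 22^{2}\right) = - 7 \left(-4 + 484\right) = \left(-7\right) 480 = -3360$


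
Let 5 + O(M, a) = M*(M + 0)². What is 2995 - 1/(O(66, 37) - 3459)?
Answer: 850675839/284032 ≈ 2995.0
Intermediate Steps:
O(M, a) = -5 + M³ (O(M, a) = -5 + M*(M + 0)² = -5 + M*M² = -5 + M³)
2995 - 1/(O(66, 37) - 3459) = 2995 - 1/((-5 + 66³) - 3459) = 2995 - 1/((-5 + 287496) - 3459) = 2995 - 1/(287491 - 3459) = 2995 - 1/284032 = 850675839/284032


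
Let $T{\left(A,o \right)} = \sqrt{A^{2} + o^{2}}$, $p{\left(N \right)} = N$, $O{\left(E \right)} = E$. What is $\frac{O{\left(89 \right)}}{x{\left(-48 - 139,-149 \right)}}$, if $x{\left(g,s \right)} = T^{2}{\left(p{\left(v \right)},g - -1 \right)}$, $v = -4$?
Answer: $\frac{89}{34612} \approx 0.0025714$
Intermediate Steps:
$x{\left(g,s \right)} = 16 + \left(1 + g\right)^{2}$ ($x{\left(g,s \right)} = \left(\sqrt{\left(-4\right)^{2} + \left(g - -1\right)^{2}}\right)^{2} = \left(\sqrt{16 + \left(g + 1\right)^{2}}\right)^{2} = \left(\sqrt{16 + \left(1 + g\right)^{2}}\right)^{2} = 16 + \left(1 + g\right)^{2}$)
$\frac{O{\left(89 \right)}}{x{\left(-48 - 139,-149 \right)}} = \frac{89}{16 + \left(1 - 187\right)^{2}} = \frac{89}{16 + \left(-186\right)^{2}} = \frac{89}{16 + 34596} = \frac{89}{34612}$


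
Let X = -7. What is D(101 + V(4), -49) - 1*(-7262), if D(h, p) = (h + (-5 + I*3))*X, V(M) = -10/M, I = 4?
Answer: 13047/2 ≈ 6523.5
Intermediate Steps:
D(h, p) = -49 - 7*h (D(h, p) = (h + (-5 + 4*3))*(-7) = (h + (-5 + 12))*(-7) = (h + 7)*(-7) = (7 + h)*(-7) = -49 - 7*h)
D(101 + V(4), -49) - 1*(-7262) = (-49 - 7*(101 - 10/4)) - 1*(-7262) = (-49 - 7*(101 - 10*1/4)) + 7262 = (-49 - 7*(101 - 5/2)) + 7262 = (-49 - 7*197/2) + 7262 = (-49 - 1379/2) + 7262 = -1477/2 + 7262 = 13047/2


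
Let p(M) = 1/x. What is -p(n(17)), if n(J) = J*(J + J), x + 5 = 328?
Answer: -1/323 ≈ -0.0030960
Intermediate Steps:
x = 323 (x = -5 + 328 = 323)
n(J) = 2*J² (n(J) = J*(2*J) = 2*J²)
p(M) = 1/323
-p(n(17)) = -1*1/323 = -1/323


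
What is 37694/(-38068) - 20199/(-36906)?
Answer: -25924968/58539067 ≈ -0.44287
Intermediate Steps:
37694/(-38068) - 20199/(-36906) = 37694*(-1/38068) - 20199*(-1/36906) = -18847/19034 + 6733/12302 = -25924968/58539067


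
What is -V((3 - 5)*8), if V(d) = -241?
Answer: 241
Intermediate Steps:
-V((3 - 5)*8) = -1*(-241) = 241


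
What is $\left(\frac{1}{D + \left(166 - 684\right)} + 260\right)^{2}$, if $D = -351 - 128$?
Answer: $\frac{67194489961}{994009} \approx 67600.0$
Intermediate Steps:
$D = -479$
$\left(\frac{1}{D + \left(166 - 684\right)} + 260\right)^{2} = \left(\frac{1}{-479 + \left(166 - 684\right)} + 260\right)^{2} = \left(\frac{1}{-479 - 518} + 260\right)^{2} = \left(\frac{1}{-997} + 260\right)^{2} = \left(- \frac{1}{997} + 260\right)^{2} = \left(\frac{259219}{997}\right)^{2} = \frac{67194489961}{994009}$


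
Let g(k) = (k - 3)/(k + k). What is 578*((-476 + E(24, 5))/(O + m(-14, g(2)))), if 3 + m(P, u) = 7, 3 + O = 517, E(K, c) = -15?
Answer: -141899/259 ≈ -547.87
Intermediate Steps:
O = 514 (O = -3 + 517 = 514)
g(k) = (-3 + k)/(2*k) (g(k) = (-3 + k)/((2*k)) = (-3 + k)*(1/(2*k)) = (-3 + k)/(2*k))
m(P, u) = 4 (m(P, u) = -3 + 7 = 4)
578*((-476 + E(24, 5))/(O + m(-14, g(2)))) = 578*((-476 - 15)/(514 + 4)) = 578*(-491/518) = -141899/259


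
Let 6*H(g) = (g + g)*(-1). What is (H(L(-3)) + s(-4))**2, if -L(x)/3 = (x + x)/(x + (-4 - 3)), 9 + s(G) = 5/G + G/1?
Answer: 74529/400 ≈ 186.32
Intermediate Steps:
s(G) = -9 + G + 5/G (s(G) = -9 + (5/G + G/1) = -9 + (5/G + G*1) = -9 + (5/G + G) = -9 + (G + 5/G) = -9 + G + 5/G)
L(x) = -6*x/(-7 + x) (L(x) = -3*(x + x)/(x + (-4 - 3)) = -3*2*x/(x - 7) = -3*2*x/(-7 + x) = -6*x/(-7 + x))
H(g) = -g/3 (H(g) = ((g + g)*(-1))/6 = ((2*g)*(-1))/6 = (-2*g)/6 = -g/3)
(H(L(-3)) + s(-4))**2 = (-(-2)*(-3)/(-7 - 3) + (-9 - 4 + 5/(-4)))**2 = (-(-2)*(-3)/(-10) + (-9 - 4 + 5*(-1/4)))**2 = (-(-2)*(-3)*(-1)/10 + (-9 - 4 - 5/4))**2 = (-1/3*(-9/5) - 57/4)**2 = (3/5 - 57/4)**2 = (-273/20)**2 = 74529/400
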